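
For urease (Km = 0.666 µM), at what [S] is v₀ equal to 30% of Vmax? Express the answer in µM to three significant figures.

0.285 µM

v/Vmax = [S]/(Km+[S]) = 0.3, so [S] = Km·0.3/(1 − 0.3) = 0.666 × 0.4286.
[S] = 0.285 µM.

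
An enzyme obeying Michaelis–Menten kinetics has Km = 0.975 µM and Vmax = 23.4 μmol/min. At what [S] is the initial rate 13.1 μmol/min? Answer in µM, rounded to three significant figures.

1.24 µM

The required fractional saturation is v/Vmax = 13.1/23.4 = 0.5598.
Then [S]/(Km+[S]) = 0.5598 ⇒ [S] = 0.975 × 0.5598/(1 − 0.5598) = 1.24 µM.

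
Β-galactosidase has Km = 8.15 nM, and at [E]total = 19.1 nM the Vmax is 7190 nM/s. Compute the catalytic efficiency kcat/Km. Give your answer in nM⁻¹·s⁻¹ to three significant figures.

kcat = Vmax/[E]total = 7190/19.1 = 376 s⁻¹.
kcat/Km = 376/8.15 = 46.2 nM⁻¹·s⁻¹.

46.2 nM⁻¹·s⁻¹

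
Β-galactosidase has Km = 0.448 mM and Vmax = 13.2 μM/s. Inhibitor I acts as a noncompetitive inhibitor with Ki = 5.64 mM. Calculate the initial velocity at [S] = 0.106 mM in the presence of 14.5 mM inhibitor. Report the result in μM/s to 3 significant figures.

α = 1 + [I]/Ki = 1 + 14.5/5.64 = 3.571.
For a noncompetitive inhibitor, Vmax is reduced to Vmax/α while Km is unchanged: Km,app = 0.448 mM, Vmax,app = 3.70 μM/s.
v = Vmax,app·[S]/(Km,app + [S]) = 3.70 × 0.106/(0.448 + 0.106) = 0.707 μM/s.

0.707 μM/s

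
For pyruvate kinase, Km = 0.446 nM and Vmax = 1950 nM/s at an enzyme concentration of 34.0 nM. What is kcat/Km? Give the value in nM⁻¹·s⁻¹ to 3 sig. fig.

129 nM⁻¹·s⁻¹

kcat = Vmax/[E]total = 1950/34.0 = 57.4 s⁻¹.
kcat/Km = 57.4/0.446 = 129 nM⁻¹·s⁻¹.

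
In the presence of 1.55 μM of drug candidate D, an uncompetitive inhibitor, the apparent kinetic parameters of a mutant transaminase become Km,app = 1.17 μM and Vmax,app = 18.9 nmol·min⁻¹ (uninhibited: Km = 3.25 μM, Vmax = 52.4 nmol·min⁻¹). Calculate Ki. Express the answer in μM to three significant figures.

Uncompetitive: Vmax,app = Vmax/α (and Km,app = Km/α) with α = 1 + [I]/Ki.
α = Vmax/Vmax,app = 52.4/18.9 = 2.772.
Since α = 1 + [I]/Ki, [I]/Ki = 2.772 − 1 = 1.772 and Ki = 1.55/1.772 = 0.874 μM.

0.874 μM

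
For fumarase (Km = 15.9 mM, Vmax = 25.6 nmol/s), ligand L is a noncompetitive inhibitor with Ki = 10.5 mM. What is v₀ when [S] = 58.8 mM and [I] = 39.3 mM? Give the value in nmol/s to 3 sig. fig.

4.25 nmol/s

With α = 1 + [I]/Ki = 1 + 39.3/10.5 = 4.743, the noncompetitive rate law is v = (Vmax/α)·[S] / (Km + [S]).
v = (25.6/4.743)×58.8 / (15.9 + 58.8) = 317.4/74.70 = 4.25 nmol/s.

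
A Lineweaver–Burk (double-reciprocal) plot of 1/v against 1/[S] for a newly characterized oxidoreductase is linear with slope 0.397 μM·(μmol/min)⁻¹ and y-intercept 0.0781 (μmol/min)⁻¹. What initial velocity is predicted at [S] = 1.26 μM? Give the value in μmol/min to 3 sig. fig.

2.54 μmol/min

The y-intercept is 1/Vmax, so Vmax = 1/0.0781 = 12.8 μmol/min.
The slope is Km/Vmax, so Km = 0.397 × 12.8 = 5.08 μM.
Then v = 12.8 × 1.26/(5.08 + 1.26) = 2.54 μmol/min.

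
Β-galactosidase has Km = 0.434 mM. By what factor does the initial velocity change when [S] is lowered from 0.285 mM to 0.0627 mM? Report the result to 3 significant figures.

0.318

Since Vmax cancels, v₂/v₁ = [S]₂(Km+[S]₁) / [S]₁(Km+[S]₂).
= 0.0627×(0.434+0.285) / (0.285×(0.434+0.0627)) = 0.04508/0.1416 = 0.318.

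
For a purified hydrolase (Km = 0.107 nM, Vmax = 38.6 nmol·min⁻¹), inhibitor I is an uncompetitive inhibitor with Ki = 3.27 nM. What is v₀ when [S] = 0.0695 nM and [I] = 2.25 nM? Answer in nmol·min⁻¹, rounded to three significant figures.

α = 1 + [I]/Ki = 1 + 2.25/3.27 = 1.688.
For an uncompetitive inhibitor, both parameters are divided by α, giving Vmax/α and Km/α: Km,app = 0.0634 nM, Vmax,app = 22.9 nmol·min⁻¹.
v = Vmax,app·[S]/(Km,app + [S]) = 22.9 × 0.0695/(0.0634 + 0.0695) = 12.0 nmol·min⁻¹.

12.0 nmol·min⁻¹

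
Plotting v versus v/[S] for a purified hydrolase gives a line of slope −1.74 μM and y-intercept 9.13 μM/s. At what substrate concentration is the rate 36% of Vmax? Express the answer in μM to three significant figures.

The Eadie–Hofstee slope gives Km = 1.74 μM (slope = −Km).
v/Vmax = [S]/(Km+[S]) = 0.36 ⇒ [S] = Km·0.36/(1−0.36) = 1.74 × 0.5625 = 0.979 μM.

0.979 μM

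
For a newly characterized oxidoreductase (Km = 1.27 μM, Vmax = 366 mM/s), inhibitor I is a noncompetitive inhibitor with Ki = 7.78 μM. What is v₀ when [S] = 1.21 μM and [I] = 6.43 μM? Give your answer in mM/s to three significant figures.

With α = 1 + [I]/Ki = 1 + 6.43/7.78 = 1.826, the noncompetitive rate law is v = (Vmax/α)·[S] / (Km + [S]).
v = (366/1.826)×1.21 / (1.27 + 1.21) = 242.5/2.480 = 97.8 mM/s.

97.8 mM/s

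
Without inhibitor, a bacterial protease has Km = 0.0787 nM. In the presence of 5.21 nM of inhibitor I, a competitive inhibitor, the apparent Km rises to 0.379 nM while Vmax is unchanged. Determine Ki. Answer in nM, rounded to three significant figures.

1.37 nM

Competitive: Km,app = α·Km with α = 1 + [I]/Ki.
α = Km,app/Km = 0.379/0.0787 = 4.816.
Since α = 1 + [I]/Ki, [I]/Ki = 4.816 − 1 = 3.816 and Ki = 5.21/3.816 = 1.37 nM.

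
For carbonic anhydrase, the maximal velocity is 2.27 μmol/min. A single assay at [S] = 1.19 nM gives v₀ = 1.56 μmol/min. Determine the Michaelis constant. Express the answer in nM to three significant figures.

0.542 nM

v/Vmax = 1.56/2.27 = 0.6872 = [S]/(Km+[S]).
So Km + [S] = [S]/0.6872 = 1.732 nM, giving Km = 1.732 − 1.19 = 0.542 nM.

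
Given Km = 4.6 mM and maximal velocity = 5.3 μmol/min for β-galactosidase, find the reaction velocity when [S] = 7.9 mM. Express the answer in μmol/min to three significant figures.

[S]/(Km+[S]) = 7.9/12.50 = 0.6320, the fractional saturation.
v = 0.6320 × Vmax = 0.6320 × 5.3 = 3.35 μmol/min.

3.35 μmol/min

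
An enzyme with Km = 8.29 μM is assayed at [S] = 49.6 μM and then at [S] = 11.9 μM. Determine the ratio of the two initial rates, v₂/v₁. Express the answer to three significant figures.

0.688

Since Vmax cancels, v₂/v₁ = [S]₂(Km+[S]₁) / [S]₁(Km+[S]₂).
= 11.9×(8.29+49.6) / (49.6×(8.29+11.9)) = 688.9/1001 = 0.688.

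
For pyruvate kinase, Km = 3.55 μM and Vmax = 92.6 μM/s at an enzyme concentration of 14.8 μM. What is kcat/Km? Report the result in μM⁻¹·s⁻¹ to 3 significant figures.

kcat = Vmax/[E]total = 92.6/14.8 = 6.26 s⁻¹.
kcat/Km = 6.26/3.55 = 1.76 μM⁻¹·s⁻¹.

1.76 μM⁻¹·s⁻¹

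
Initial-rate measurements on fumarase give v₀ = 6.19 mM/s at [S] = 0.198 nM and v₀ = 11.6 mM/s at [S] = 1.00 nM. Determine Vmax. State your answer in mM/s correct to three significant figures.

14.8 mM/s

From v = Vmax[S]/(Km+[S]), each point gives Vmax = v(Km+[S])/[S].
Equating: 6.19(Km+0.198)/0.198 = 11.6(Km+1.00)/1.00.
31.26·Km + 6.19 = 11.60·Km + 11.6, so (31.26 − 11.60)·Km = 11.6 − 6.19.
Km = 5.410/19.66 = 0.275 nM; then Vmax = 6.19(0.275+0.198)/0.198 = 14.8 mM/s.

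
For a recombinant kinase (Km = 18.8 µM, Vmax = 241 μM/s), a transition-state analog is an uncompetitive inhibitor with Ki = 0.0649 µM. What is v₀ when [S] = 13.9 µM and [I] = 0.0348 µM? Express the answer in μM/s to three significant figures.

83.4 μM/s

With α = 1 + [I]/Ki = 1 + 0.0348/0.0649 = 1.536, the uncompetitive rate law is v = (Vmax/α)·[S] / (Km/α + [S]).
v = (241/1.536)×13.9 / (18.8/1.536 + 13.9) = 2181/26.14 = 83.4 μM/s.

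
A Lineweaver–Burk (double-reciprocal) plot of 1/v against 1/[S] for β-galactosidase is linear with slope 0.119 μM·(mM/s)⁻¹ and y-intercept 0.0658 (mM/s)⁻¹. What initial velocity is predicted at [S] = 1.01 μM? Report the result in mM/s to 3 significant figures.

5.45 mM/s

The y-intercept is 1/Vmax, so Vmax = 1/0.0658 = 15.2 mM/s.
The slope is Km/Vmax, so Km = 0.119 × 15.2 = 1.81 μM.
Then v = 15.2 × 1.01/(1.81 + 1.01) = 5.45 mM/s.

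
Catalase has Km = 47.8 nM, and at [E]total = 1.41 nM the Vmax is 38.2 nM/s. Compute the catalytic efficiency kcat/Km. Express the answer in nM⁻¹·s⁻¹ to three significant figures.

kcat = Vmax/[E]total = 38.2/1.41 = 27.1 s⁻¹.
kcat/Km = 27.1/47.8 = 0.567 nM⁻¹·s⁻¹.

0.567 nM⁻¹·s⁻¹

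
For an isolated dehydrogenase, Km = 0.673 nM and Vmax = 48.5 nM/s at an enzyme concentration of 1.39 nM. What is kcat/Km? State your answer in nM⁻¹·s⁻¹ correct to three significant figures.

51.8 nM⁻¹·s⁻¹

kcat = Vmax/[E]total = 48.5/1.39 = 34.9 s⁻¹.
kcat/Km = 34.9/0.673 = 51.8 nM⁻¹·s⁻¹.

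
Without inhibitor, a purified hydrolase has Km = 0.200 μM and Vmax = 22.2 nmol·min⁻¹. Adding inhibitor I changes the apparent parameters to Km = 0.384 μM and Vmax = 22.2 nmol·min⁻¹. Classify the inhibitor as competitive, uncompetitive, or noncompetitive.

Km increases (0.200 → 0.384 μM) while Vmax is unchanged — the hallmark of competitive inhibition.

competitive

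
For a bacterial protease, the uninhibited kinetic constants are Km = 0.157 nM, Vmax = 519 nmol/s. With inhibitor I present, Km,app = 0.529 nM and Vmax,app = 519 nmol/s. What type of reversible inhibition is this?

Km increases (0.157 → 0.529 nM) while Vmax is unchanged — the hallmark of competitive inhibition.

competitive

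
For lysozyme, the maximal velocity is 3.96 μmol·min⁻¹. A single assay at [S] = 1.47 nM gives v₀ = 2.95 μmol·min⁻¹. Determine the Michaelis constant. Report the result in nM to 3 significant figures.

v/Vmax = 2.95/3.96 = 0.7449 = [S]/(Km+[S]).
So Km + [S] = [S]/0.7449 = 1.973 nM, giving Km = 1.973 − 1.47 = 0.503 nM.

0.503 nM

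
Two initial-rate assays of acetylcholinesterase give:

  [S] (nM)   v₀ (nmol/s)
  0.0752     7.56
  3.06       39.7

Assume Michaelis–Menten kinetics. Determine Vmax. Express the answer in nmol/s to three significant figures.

44.5 nmol/s

In reciprocal form, 1/v = (Km/Vmax)·(1/[S]) + 1/Vmax. The two points give (1/[S], 1/v) = (13.30, 0.1323) and (0.3268, 0.02519).
Slope = (0.1323 − 0.02519)/(13.30 − 0.3268) = 0.008256; intercept = 0.1323 − 0.008256×13.30 = 0.02249.
Vmax = 1/intercept = 44.5 nmol/s; Km = slope × Vmax = 0.008256 × 44.5 = 0.367 nM.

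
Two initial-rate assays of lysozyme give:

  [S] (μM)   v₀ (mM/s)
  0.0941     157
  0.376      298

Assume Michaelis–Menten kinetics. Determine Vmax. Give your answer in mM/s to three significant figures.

From v = Vmax[S]/(Km+[S]), each point gives Vmax = v(Km+[S])/[S].
Equating: 157(Km+0.0941)/0.0941 = 298(Km+0.376)/0.376.
1668·Km + 157 = 792.6·Km + 298, so (1668 − 792.6)·Km = 298 − 157.
Km = 141.0/875.9 = 0.161 μM; then Vmax = 157(0.161+0.0941)/0.0941 = 426 mM/s.

426 mM/s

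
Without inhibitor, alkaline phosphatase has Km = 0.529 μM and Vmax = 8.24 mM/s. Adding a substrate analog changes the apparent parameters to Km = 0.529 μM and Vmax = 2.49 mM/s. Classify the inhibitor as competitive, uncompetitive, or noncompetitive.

noncompetitive

Vmax decreases (8.24 → 2.49 mM/s) while Km is unchanged — pure noncompetitive inhibition.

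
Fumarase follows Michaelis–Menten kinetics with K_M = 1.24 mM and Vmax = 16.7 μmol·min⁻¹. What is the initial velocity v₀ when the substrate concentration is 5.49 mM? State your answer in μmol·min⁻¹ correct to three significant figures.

[S]/(Km+[S]) = 5.49/6.730 = 0.8158, the fractional saturation.
v = 0.8158 × Vmax = 0.8158 × 16.7 = 13.6 μmol·min⁻¹.

13.6 μmol·min⁻¹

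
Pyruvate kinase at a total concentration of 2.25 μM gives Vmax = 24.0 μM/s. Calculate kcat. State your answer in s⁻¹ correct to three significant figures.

kcat = Vmax/[E]total = 24.0 μM/s / 2.25 μM = 10.7 s⁻¹.

10.7 s⁻¹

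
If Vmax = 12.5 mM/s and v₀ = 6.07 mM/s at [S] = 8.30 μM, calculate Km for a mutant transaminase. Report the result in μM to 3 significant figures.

8.79 μM

v/Vmax = 6.07/12.5 = 0.4856 = [S]/(Km+[S]).
So Km + [S] = [S]/0.4856 = 17.09 μM, giving Km = 17.09 − 8.30 = 8.79 μM.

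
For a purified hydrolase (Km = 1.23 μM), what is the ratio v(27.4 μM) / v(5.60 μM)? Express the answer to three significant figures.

Since Vmax cancels, v₂/v₁ = [S]₂(Km+[S]₁) / [S]₁(Km+[S]₂).
= 27.4×(1.23+5.60) / (5.60×(1.23+27.4)) = 187.1/160.3 = 1.17.

1.17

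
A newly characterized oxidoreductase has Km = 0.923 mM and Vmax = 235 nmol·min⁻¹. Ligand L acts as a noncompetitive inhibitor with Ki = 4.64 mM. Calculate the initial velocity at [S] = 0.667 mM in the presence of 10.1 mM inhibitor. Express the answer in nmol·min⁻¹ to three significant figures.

31.0 nmol·min⁻¹

With α = 1 + [I]/Ki = 1 + 10.1/4.64 = 3.177, the noncompetitive rate law is v = (Vmax/α)·[S] / (Km + [S]).
v = (235/3.177)×0.667 / (0.923 + 0.667) = 49.34/1.590 = 31.0 nmol·min⁻¹.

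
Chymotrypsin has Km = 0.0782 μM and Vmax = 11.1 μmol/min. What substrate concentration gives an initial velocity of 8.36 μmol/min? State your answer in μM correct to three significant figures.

Rearranging v = Vmax[S]/(Km+[S]) gives [S] = Km·v/(Vmax − v).
[S] = 0.0782 × 8.36 / (11.1 − 8.36) = 0.6538/2.740 = 0.239 μM.

0.239 μM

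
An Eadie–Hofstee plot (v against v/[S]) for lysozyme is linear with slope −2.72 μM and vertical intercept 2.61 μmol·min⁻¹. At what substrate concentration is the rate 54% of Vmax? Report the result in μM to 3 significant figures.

The Eadie–Hofstee slope gives Km = 2.72 μM (slope = −Km).
v/Vmax = [S]/(Km+[S]) = 0.54 ⇒ [S] = Km·0.54/(1−0.54) = 2.72 × 1.174 = 3.19 μM.

3.19 μM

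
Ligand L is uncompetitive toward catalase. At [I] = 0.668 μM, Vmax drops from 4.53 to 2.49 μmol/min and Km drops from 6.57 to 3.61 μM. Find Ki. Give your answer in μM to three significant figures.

0.815 μM

Uncompetitive: Vmax,app = Vmax/α (and Km,app = Km/α) with α = 1 + [I]/Ki.
α = Vmax/Vmax,app = 4.53/2.49 = 1.819.
Ki = [I]/(α − 1) = 0.668/0.8193 = 0.815 μM.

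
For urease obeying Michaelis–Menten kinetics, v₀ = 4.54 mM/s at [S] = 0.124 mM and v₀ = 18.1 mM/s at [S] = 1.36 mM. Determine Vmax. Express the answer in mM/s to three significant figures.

In reciprocal form, 1/v = (Km/Vmax)·(1/[S]) + 1/Vmax. The two points give (1/[S], 1/v) = (8.065, 0.2203) and (0.7353, 0.05525).
Slope = (0.2203 − 0.05525)/(8.065 − 0.7353) = 0.02251; intercept = 0.2203 − 0.02251×8.065 = 0.03869.
Vmax = 1/intercept = 25.8 mM/s; Km = slope × Vmax = 0.02251 × 25.8 = 0.582 mM.

25.8 mM/s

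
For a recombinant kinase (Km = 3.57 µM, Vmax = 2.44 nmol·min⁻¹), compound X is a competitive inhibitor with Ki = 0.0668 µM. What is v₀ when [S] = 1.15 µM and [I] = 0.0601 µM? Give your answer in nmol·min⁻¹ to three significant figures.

With α = 1 + [I]/Ki = 1 + 0.0601/0.0668 = 1.900, the competitive rate law is v = Vmax[S] / (αKm + [S]).
v = 2.44×1.15 / (1.900×3.57 + 1.15) = 2.806/7.932 = 0.354 nmol·min⁻¹.

0.354 nmol·min⁻¹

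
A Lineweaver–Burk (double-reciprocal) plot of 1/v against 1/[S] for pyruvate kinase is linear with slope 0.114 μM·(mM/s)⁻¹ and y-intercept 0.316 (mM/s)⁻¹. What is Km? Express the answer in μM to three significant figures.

y-intercept = 1/Vmax ⇒ Vmax = 3.16 mM/s; slope = Km/Vmax ⇒ Km = slope × Vmax.
Km = 0.114 × 3.16 = 0.361 μM.

0.361 μM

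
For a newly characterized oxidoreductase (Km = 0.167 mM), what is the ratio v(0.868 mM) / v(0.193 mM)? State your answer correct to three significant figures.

1.56

Since Vmax cancels, v₂/v₁ = [S]₂(Km+[S]₁) / [S]₁(Km+[S]₂).
= 0.868×(0.167+0.193) / (0.193×(0.167+0.868)) = 0.3125/0.1998 = 1.56.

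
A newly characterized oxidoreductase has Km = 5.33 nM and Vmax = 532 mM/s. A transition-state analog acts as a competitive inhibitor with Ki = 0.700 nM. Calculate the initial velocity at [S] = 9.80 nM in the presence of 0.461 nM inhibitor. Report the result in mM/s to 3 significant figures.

280 mM/s

α = 1 + [I]/Ki = 1 + 0.461/0.700 = 1.659.
For a competitive inhibitor, Vmax is unchanged and the apparent Km becomes α·Km: Km,app = 8.84 nM, Vmax,app = 532 mM/s.
v = Vmax,app·[S]/(Km,app + [S]) = 532 × 9.80/(8.84 + 9.80) = 280 mM/s.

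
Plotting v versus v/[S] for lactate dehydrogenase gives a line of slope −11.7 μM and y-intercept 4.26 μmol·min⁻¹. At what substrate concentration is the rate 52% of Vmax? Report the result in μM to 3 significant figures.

12.7 μM

The Eadie–Hofstee slope gives Km = 11.7 μM (slope = −Km).
v/Vmax = [S]/(Km+[S]) = 0.52 ⇒ [S] = Km·0.52/(1−0.52) = 11.7 × 1.083 = 12.7 μM.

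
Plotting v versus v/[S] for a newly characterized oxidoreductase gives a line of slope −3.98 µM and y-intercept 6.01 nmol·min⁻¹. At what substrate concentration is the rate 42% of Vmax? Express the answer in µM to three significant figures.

2.88 µM

The Eadie–Hofstee slope gives Km = 3.98 µM (slope = −Km).
v/Vmax = [S]/(Km+[S]) = 0.42 ⇒ [S] = Km·0.42/(1−0.42) = 3.98 × 0.7241 = 2.88 µM.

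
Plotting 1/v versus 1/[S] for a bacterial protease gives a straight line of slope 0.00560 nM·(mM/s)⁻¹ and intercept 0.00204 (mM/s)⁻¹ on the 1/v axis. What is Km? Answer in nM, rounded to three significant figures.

2.75 nM

y-intercept = 1/Vmax ⇒ Vmax = 490 mM/s; slope = Km/Vmax ⇒ Km = slope × Vmax.
Km = 0.00560 × 490 = 2.75 nM.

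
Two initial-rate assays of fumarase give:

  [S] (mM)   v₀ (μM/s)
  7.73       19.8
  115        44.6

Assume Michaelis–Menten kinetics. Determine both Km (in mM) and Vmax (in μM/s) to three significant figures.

From v = Vmax[S]/(Km+[S]), each point gives Vmax = v(Km+[S])/[S].
Equating: 19.8(Km+7.73)/7.73 = 44.6(Km+115)/115.
2.561·Km + 19.8 = 0.3878·Km + 44.6, so (2.561 − 0.3878)·Km = 44.6 − 19.8.
Km = 24.80/2.174 = 11.4 mM; then Vmax = 19.8(11.4+7.73)/7.73 = 49.0 μM/s.

Km = 11.4 mM; Vmax = 49.0 μM/s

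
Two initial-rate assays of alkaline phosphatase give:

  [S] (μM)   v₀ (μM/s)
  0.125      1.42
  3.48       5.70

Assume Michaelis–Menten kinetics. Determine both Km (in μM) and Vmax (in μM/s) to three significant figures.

In reciprocal form, 1/v = (Km/Vmax)·(1/[S]) + 1/Vmax. The two points give (1/[S], 1/v) = (8.000, 0.7042) and (0.2874, 0.1754).
Slope = (0.7042 − 0.1754)/(8.000 − 0.2874) = 0.06856; intercept = 0.7042 − 0.06856×8.000 = 0.1557.
Vmax = 1/intercept = 6.42 μM/s; Km = slope × Vmax = 0.06856 × 6.42 = 0.440 μM.

Km = 0.440 μM; Vmax = 6.42 μM/s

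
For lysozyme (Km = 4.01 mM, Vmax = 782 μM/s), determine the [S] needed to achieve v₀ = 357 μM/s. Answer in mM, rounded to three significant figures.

3.37 mM

Rearranging v = Vmax[S]/(Km+[S]) gives [S] = Km·v/(Vmax − v).
[S] = 4.01 × 357 / (782 − 357) = 1432/425.0 = 3.37 mM.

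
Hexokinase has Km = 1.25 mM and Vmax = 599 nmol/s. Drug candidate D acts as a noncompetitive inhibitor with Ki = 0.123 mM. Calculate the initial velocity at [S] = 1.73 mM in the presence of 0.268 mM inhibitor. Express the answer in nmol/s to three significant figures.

With α = 1 + [I]/Ki = 1 + 0.268/0.123 = 3.179, the noncompetitive rate law is v = (Vmax/α)·[S] / (Km + [S]).
v = (599/3.179)×1.73 / (1.25 + 1.73) = 326.0/2.980 = 109 nmol/s.

109 nmol/s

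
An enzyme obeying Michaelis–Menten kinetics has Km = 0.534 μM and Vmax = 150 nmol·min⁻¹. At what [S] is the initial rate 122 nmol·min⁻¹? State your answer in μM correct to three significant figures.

2.33 μM

The required fractional saturation is v/Vmax = 122/150 = 0.8133.
Then [S]/(Km+[S]) = 0.8133 ⇒ [S] = 0.534 × 0.8133/(1 − 0.8133) = 2.33 μM.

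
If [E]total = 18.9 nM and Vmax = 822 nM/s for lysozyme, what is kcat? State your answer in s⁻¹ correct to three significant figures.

43.5 s⁻¹

kcat = Vmax/[E]total = 822 nM/s / 18.9 nM = 43.5 s⁻¹.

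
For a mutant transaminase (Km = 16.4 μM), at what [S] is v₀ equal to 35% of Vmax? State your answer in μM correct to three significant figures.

8.83 μM

v/Vmax = [S]/(Km+[S]) = 0.35, so [S] = Km·0.35/(1 − 0.35) = 16.4 × 0.5385.
[S] = 8.83 μM.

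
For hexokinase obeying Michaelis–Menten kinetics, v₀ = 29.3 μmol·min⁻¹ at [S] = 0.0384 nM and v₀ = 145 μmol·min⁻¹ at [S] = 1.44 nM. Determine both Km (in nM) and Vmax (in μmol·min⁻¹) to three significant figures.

Km = 0.175 nM; Vmax = 163 μmol·min⁻¹

In reciprocal form, 1/v = (Km/Vmax)·(1/[S]) + 1/Vmax. The two points give (1/[S], 1/v) = (26.04, 0.03413) and (0.6944, 0.006897).
Slope = (0.03413 − 0.006897)/(26.04 − 0.6944) = 0.001074; intercept = 0.03413 − 0.001074×26.04 = 0.006150.
Vmax = 1/intercept = 163 μmol·min⁻¹; Km = slope × Vmax = 0.001074 × 163 = 0.175 nM.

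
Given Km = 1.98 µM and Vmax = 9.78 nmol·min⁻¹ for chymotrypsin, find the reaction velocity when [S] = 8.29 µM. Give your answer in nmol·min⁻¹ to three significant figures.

7.89 nmol·min⁻¹

v = Vmax·[S]/(Km + [S]) = 9.78 × 8.29 / (1.98 + 8.29)
  = 81.08 / 10.27 = 7.89 nmol·min⁻¹.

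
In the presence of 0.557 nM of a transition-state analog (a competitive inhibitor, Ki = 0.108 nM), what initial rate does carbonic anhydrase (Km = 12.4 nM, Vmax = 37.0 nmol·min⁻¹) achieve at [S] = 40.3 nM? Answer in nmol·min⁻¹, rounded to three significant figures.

12.8 nmol·min⁻¹

With α = 1 + [I]/Ki = 1 + 0.557/0.108 = 6.157, the competitive rate law is v = Vmax[S] / (αKm + [S]).
v = 37.0×40.3 / (6.157×12.4 + 40.3) = 1491/116.7 = 12.8 nmol·min⁻¹.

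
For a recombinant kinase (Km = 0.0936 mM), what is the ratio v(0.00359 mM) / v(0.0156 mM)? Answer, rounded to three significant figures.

0.259

The fractional saturations are [S]/(Km+[S]) = 0.0156/0.1092 = 0.1429 and 0.00359/0.09719 = 0.03694.
v₂/v₁ is just their ratio: 0.03694/0.1429 = 0.259.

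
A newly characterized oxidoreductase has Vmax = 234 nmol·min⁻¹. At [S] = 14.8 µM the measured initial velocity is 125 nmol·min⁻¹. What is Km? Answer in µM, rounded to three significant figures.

12.9 µM

v/Vmax = 125/234 = 0.5342 = [S]/(Km+[S]).
So Km + [S] = [S]/0.5342 = 27.71 µM, giving Km = 27.71 − 14.8 = 12.9 µM.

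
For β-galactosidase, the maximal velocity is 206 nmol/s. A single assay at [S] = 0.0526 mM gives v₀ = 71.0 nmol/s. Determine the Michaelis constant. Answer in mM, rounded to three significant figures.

0.100 mM

v/Vmax = 71.0/206 = 0.3447 = [S]/(Km+[S]).
So Km + [S] = [S]/0.3447 = 0.1526 mM, giving Km = 0.1526 − 0.0526 = 0.100 mM.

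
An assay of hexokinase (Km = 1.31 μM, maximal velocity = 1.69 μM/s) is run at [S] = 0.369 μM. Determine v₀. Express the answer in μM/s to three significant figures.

v = Vmax·[S]/(Km + [S]) = 1.69 × 0.369 / (1.31 + 0.369)
  = 0.6236 / 1.679 = 0.371 μM/s.

0.371 μM/s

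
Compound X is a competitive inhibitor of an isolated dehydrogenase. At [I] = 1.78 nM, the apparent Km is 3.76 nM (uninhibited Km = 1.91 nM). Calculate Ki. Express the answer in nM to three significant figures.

Competitive: Km,app = α·Km with α = 1 + [I]/Ki.
α = Km,app/Km = 3.76/1.91 = 1.969.
Ki = [I]/(α − 1) = 1.78/0.9686 = 1.84 nM.

1.84 nM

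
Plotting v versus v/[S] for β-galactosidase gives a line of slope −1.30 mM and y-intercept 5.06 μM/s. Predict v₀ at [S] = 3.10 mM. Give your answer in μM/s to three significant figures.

3.56 μM/s

In the Eadie–Hofstee form v = Vmax − Km·(v/[S]), the slope is −Km and the intercept is Vmax, so Km = 1.30 mM and Vmax = 5.06 μM/s.
v = 5.06 × 3.10/(1.30 + 3.10) = 3.56 μM/s.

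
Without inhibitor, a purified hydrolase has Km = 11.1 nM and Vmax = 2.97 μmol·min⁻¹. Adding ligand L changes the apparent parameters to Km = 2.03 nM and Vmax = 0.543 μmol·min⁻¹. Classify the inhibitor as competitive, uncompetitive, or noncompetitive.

Both Km and Vmax decrease by the same factor (~5.47-fold) — characteristic of uncompetitive inhibition.

uncompetitive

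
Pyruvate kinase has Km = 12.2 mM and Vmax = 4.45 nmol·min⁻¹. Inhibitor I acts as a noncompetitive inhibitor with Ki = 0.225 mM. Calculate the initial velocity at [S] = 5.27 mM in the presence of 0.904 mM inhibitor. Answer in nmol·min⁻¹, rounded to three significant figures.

0.268 nmol·min⁻¹

α = 1 + [I]/Ki = 1 + 0.904/0.225 = 5.018.
For a noncompetitive inhibitor, Vmax is reduced to Vmax/α while Km is unchanged: Km,app = 12.2 mM, Vmax,app = 0.887 nmol·min⁻¹.
v = Vmax,app·[S]/(Km,app + [S]) = 0.887 × 5.27/(12.2 + 5.27) = 0.268 nmol·min⁻¹.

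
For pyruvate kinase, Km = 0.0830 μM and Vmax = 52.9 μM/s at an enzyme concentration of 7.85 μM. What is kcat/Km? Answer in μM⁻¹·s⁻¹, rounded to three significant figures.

kcat = Vmax/[E]total = 52.9/7.85 = 6.74 s⁻¹.
kcat/Km = 6.74/0.0830 = 81.2 μM⁻¹·s⁻¹.

81.2 μM⁻¹·s⁻¹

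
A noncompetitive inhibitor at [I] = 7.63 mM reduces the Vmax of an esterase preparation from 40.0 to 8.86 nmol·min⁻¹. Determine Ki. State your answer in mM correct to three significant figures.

Noncompetitive: Vmax,app = Vmax/α with α = 1 + [I]/Ki.
α = Vmax/Vmax,app = 40.0/8.86 = 4.515.
Since α = 1 + [I]/Ki, [I]/Ki = 4.515 − 1 = 3.515 and Ki = 7.63/3.515 = 2.17 mM.

2.17 mM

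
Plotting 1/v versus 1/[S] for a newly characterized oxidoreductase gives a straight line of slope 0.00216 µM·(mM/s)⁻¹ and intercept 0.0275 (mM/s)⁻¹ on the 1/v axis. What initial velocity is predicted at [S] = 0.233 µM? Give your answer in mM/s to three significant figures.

The y-intercept is 1/Vmax, so Vmax = 1/0.0275 = 36.4 mM/s.
The slope is Km/Vmax, so Km = 0.00216 × 36.4 = 0.0785 µM.
Then v = 36.4 × 0.233/(0.0785 + 0.233) = 27.2 mM/s.

27.2 mM/s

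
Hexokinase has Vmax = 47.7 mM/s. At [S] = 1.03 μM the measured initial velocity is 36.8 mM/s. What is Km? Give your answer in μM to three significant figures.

From v = Vmax[S]/(Km+[S]), Km = [S](Vmax − v)/v.
Km = 1.03 × (47.7 − 36.8) / 36.8 = 11.23/36.8 = 0.305 μM.

0.305 μM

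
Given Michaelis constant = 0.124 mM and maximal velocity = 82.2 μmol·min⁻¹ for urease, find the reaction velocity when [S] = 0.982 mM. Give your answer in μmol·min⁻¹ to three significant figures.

[S]/(Km+[S]) = 0.982/1.106 = 0.8879, the fractional saturation.
v = 0.8879 × Vmax = 0.8879 × 82.2 = 73.0 μmol·min⁻¹.

73.0 μmol·min⁻¹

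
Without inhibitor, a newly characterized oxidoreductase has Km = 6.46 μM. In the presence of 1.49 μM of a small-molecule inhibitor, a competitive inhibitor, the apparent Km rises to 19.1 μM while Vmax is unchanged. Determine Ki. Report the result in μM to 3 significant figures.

Competitive: Km,app = α·Km with α = 1 + [I]/Ki.
α = Km,app/Km = 19.1/6.46 = 2.957.
Since α = 1 + [I]/Ki, [I]/Ki = 2.957 − 1 = 1.957 and Ki = 1.49/1.957 = 0.762 μM.

0.762 μM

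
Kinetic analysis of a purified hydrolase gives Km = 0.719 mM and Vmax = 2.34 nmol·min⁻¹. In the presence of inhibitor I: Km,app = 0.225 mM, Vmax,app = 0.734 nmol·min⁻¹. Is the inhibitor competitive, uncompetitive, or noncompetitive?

uncompetitive

Both Km and Vmax decrease by the same factor (~3.19-fold) — characteristic of uncompetitive inhibition.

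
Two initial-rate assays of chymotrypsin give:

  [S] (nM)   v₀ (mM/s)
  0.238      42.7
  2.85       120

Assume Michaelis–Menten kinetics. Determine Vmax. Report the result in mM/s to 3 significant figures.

144 mM/s

In reciprocal form, 1/v = (Km/Vmax)·(1/[S]) + 1/Vmax. The two points give (1/[S], 1/v) = (4.202, 0.02342) and (0.3509, 0.008333).
Slope = (0.02342 − 0.008333)/(4.202 − 0.3509) = 0.003918; intercept = 0.02342 − 0.003918×4.202 = 0.006959.
Vmax = 1/intercept = 144 mM/s; Km = slope × Vmax = 0.003918 × 144 = 0.563 nM.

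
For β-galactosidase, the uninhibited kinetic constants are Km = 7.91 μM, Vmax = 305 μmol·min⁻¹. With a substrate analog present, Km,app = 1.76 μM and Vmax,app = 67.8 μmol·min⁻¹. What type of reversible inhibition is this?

uncompetitive

Both Km and Vmax decrease by the same factor (~4.50-fold) — characteristic of uncompetitive inhibition.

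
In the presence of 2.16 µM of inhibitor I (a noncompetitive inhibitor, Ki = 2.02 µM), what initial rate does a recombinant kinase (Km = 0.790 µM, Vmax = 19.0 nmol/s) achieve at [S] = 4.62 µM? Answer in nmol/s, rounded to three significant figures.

7.84 nmol/s

With α = 1 + [I]/Ki = 1 + 2.16/2.02 = 2.069, the noncompetitive rate law is v = (Vmax/α)·[S] / (Km + [S]).
v = (19.0/2.069)×4.62 / (0.790 + 4.62) = 42.42/5.410 = 7.84 nmol/s.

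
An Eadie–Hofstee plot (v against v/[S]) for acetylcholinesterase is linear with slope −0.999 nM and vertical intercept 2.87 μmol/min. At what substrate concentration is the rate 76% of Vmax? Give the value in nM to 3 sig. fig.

The Eadie–Hofstee slope gives Km = 0.999 nM (slope = −Km).
v/Vmax = [S]/(Km+[S]) = 0.76 ⇒ [S] = Km·0.76/(1−0.76) = 0.999 × 3.167 = 3.16 nM.

3.16 nM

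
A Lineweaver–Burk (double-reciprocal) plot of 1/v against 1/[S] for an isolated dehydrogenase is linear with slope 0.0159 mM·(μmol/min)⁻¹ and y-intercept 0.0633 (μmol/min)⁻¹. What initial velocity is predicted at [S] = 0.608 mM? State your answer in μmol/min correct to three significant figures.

The y-intercept is 1/Vmax, so Vmax = 1/0.0633 = 15.8 μmol/min.
The slope is Km/Vmax, so Km = 0.0159 × 15.8 = 0.251 mM.
Then v = 15.8 × 0.608/(0.251 + 0.608) = 11.2 μmol/min.

11.2 μmol/min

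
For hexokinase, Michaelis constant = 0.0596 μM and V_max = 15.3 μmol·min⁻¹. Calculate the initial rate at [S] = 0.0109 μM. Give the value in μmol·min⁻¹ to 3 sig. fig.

2.37 μmol·min⁻¹

v = Vmax·[S]/(Km + [S]) = 15.3 × 0.0109 / (0.0596 + 0.0109)
  = 0.1668 / 0.07050 = 2.37 μmol·min⁻¹.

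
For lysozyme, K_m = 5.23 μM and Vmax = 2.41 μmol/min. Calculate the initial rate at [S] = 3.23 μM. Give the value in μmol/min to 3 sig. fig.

0.920 μmol/min

v = Vmax·[S]/(Km + [S]) = 2.41 × 3.23 / (5.23 + 3.23)
  = 7.784 / 8.460 = 0.920 μmol/min.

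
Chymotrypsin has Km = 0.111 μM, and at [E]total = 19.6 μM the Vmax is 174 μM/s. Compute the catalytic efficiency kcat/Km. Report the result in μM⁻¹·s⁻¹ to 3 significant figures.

kcat = Vmax/[E]total = 174/19.6 = 8.88 s⁻¹.
kcat/Km = 8.88/0.111 = 80.0 μM⁻¹·s⁻¹.

80.0 μM⁻¹·s⁻¹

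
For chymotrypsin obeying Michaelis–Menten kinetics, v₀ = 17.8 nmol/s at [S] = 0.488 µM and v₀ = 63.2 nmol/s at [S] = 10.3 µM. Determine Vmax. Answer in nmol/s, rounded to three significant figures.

72.4 nmol/s

In reciprocal form, 1/v = (Km/Vmax)·(1/[S]) + 1/Vmax. The two points give (1/[S], 1/v) = (2.049, 0.05618) and (0.09709, 0.01582).
Slope = (0.05618 − 0.01582)/(2.049 − 0.09709) = 0.02067; intercept = 0.05618 − 0.02067×2.049 = 0.01382.
Vmax = 1/intercept = 72.4 nmol/s; Km = slope × Vmax = 0.02067 × 72.4 = 1.50 µM.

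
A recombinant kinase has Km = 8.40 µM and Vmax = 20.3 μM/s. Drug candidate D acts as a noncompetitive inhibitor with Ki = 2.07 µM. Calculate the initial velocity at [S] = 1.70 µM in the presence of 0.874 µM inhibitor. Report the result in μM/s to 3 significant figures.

2.40 μM/s

α = 1 + [I]/Ki = 1 + 0.874/2.07 = 1.422.
For a noncompetitive inhibitor, Vmax is reduced to Vmax/α while Km is unchanged: Km,app = 8.40 µM, Vmax,app = 14.3 μM/s.
v = Vmax,app·[S]/(Km,app + [S]) = 14.3 × 1.70/(8.40 + 1.70) = 2.40 μM/s.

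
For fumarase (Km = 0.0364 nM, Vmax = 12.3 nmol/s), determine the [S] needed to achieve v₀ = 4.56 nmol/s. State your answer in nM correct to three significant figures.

0.0214 nM

The required fractional saturation is v/Vmax = 4.56/12.3 = 0.3707.
Then [S]/(Km+[S]) = 0.3707 ⇒ [S] = 0.0364 × 0.3707/(1 − 0.3707) = 0.0214 nM.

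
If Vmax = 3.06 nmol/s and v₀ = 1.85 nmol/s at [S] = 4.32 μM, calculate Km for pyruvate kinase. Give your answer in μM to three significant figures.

2.83 μM

From v = Vmax[S]/(Km+[S]), Km = [S](Vmax − v)/v.
Km = 4.32 × (3.06 − 1.85) / 1.85 = 5.227/1.85 = 2.83 μM.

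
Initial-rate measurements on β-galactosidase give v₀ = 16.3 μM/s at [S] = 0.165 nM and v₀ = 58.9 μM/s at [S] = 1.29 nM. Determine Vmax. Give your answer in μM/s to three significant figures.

95.5 μM/s

From v = Vmax[S]/(Km+[S]), each point gives Vmax = v(Km+[S])/[S].
Equating: 16.3(Km+0.165)/0.165 = 58.9(Km+1.29)/1.29.
98.79·Km + 16.3 = 45.66·Km + 58.9, so (98.79 − 45.66)·Km = 58.9 − 16.3.
Km = 42.60/53.13 = 0.802 nM; then Vmax = 16.3(0.802+0.165)/0.165 = 95.5 μM/s.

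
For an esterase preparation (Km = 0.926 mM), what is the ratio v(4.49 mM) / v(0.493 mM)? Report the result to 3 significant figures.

Since Vmax cancels, v₂/v₁ = [S]₂(Km+[S]₁) / [S]₁(Km+[S]₂).
= 4.49×(0.926+0.493) / (0.493×(0.926+4.49)) = 6.371/2.670 = 2.39.

2.39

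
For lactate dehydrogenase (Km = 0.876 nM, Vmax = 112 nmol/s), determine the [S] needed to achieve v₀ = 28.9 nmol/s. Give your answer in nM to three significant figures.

The required fractional saturation is v/Vmax = 28.9/112 = 0.2580.
Then [S]/(Km+[S]) = 0.2580 ⇒ [S] = 0.876 × 0.2580/(1 − 0.2580) = 0.305 nM.

0.305 nM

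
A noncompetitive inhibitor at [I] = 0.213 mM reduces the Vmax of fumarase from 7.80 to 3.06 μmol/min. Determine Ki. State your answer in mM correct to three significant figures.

0.138 mM

Noncompetitive: Vmax,app = Vmax/α with α = 1 + [I]/Ki.
α = Vmax/Vmax,app = 7.80/3.06 = 2.549.
Ki = [I]/(α − 1) = 0.213/1.549 = 0.138 mM.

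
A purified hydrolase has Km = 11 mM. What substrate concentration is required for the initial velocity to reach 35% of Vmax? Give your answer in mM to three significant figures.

v/Vmax = [S]/(Km+[S]) = 0.35, so [S] = Km·0.35/(1 − 0.35) = 11 × 0.5385.
[S] = 5.92 mM.

5.92 mM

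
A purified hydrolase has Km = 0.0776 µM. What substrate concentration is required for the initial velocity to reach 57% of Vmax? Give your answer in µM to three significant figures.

0.103 µM

v/Vmax = [S]/(Km+[S]) = 0.57, so [S] = Km·0.57/(1 − 0.57) = 0.0776 × 1.326.
[S] = 0.103 µM.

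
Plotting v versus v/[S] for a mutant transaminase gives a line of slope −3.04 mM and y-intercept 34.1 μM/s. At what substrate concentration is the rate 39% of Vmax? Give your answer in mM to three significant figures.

The Eadie–Hofstee slope gives Km = 3.04 mM (slope = −Km).
v/Vmax = [S]/(Km+[S]) = 0.39 ⇒ [S] = Km·0.39/(1−0.39) = 3.04 × 0.6393 = 1.94 mM.

1.94 mM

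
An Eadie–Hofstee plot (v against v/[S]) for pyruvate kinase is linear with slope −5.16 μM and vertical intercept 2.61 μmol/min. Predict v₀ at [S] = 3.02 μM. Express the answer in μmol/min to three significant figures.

In the Eadie–Hofstee form v = Vmax − Km·(v/[S]), the slope is −Km and the intercept is Vmax, so Km = 5.16 μM and Vmax = 2.61 μmol/min.
v = 2.61 × 3.02/(5.16 + 3.02) = 0.964 μmol/min.

0.964 μmol/min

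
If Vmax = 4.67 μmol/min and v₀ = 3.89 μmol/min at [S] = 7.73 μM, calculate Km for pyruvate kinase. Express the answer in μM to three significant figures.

1.55 μM

From v = Vmax[S]/(Km+[S]), Km = [S](Vmax − v)/v.
Km = 7.73 × (4.67 − 3.89) / 3.89 = 6.029/3.89 = 1.55 μM.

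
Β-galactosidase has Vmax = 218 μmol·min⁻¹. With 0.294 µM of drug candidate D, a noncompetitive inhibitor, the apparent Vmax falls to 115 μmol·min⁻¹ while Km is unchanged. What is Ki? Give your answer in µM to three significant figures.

0.328 µM

Noncompetitive: Vmax,app = Vmax/α with α = 1 + [I]/Ki.
α = Vmax/Vmax,app = 218/115 = 1.896.
Ki = [I]/(α − 1) = 0.294/0.8957 = 0.328 µM.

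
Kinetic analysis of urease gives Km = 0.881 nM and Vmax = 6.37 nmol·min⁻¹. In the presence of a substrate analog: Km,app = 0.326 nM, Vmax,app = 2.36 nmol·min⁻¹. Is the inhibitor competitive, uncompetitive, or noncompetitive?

Both Km and Vmax decrease by the same factor (~2.70-fold) — characteristic of uncompetitive inhibition.

uncompetitive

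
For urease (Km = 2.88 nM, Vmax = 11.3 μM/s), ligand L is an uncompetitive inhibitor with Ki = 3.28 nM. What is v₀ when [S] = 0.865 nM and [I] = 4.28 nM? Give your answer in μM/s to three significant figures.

2.01 μM/s

α = 1 + [I]/Ki = 1 + 4.28/3.28 = 2.305.
For an uncompetitive inhibitor, both parameters are divided by α, giving Vmax/α and Km/α: Km,app = 1.25 nM, Vmax,app = 4.90 μM/s.
v = Vmax,app·[S]/(Km,app + [S]) = 4.90 × 0.865/(1.25 + 0.865) = 2.01 μM/s.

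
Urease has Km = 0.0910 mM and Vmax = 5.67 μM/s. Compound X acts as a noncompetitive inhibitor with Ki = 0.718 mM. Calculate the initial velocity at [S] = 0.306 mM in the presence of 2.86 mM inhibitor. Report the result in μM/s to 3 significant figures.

0.877 μM/s

α = 1 + [I]/Ki = 1 + 2.86/0.718 = 4.983.
For a noncompetitive inhibitor, Vmax is reduced to Vmax/α while Km is unchanged: Km,app = 0.0910 mM, Vmax,app = 1.14 μM/s.
v = Vmax,app·[S]/(Km,app + [S]) = 1.14 × 0.306/(0.0910 + 0.306) = 0.877 μM/s.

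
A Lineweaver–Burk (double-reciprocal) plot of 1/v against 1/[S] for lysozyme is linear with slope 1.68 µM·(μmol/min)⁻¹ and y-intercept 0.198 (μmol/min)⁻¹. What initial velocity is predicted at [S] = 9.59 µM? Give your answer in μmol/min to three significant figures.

2.68 μmol/min

The y-intercept is 1/Vmax, so Vmax = 1/0.198 = 5.05 μmol/min.
The slope is Km/Vmax, so Km = 1.68 × 5.05 = 8.48 µM.
Then v = 5.05 × 9.59/(8.48 + 9.59) = 2.68 μmol/min.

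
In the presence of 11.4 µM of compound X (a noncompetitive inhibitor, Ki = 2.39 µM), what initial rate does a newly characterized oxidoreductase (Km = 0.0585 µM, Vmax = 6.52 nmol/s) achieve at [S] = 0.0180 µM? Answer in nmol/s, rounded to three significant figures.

With α = 1 + [I]/Ki = 1 + 11.4/2.39 = 5.770, the noncompetitive rate law is v = (Vmax/α)·[S] / (Km + [S]).
v = (6.52/5.770)×0.0180 / (0.0585 + 0.0180) = 0.02034/0.07650 = 0.266 nmol/s.

0.266 nmol/s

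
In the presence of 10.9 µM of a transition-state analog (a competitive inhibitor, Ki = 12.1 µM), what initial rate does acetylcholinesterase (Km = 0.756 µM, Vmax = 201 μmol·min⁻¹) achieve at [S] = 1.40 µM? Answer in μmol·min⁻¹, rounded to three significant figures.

99.2 μmol·min⁻¹

α = 1 + [I]/Ki = 1 + 10.9/12.1 = 1.901.
For a competitive inhibitor, Vmax is unchanged and the apparent Km becomes α·Km: Km,app = 1.44 µM, Vmax,app = 201 μmol·min⁻¹.
v = Vmax,app·[S]/(Km,app + [S]) = 201 × 1.40/(1.44 + 1.40) = 99.2 μmol·min⁻¹.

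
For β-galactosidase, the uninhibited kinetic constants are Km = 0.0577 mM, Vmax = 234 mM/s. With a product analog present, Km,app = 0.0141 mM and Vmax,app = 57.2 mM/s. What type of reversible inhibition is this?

Both Km and Vmax decrease by the same factor (~4.09-fold) — characteristic of uncompetitive inhibition.

uncompetitive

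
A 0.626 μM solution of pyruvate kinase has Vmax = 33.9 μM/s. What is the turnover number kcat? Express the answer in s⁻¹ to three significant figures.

54.2 s⁻¹

kcat = Vmax/[E]total = 33.9 μM/s / 0.626 μM = 54.2 s⁻¹.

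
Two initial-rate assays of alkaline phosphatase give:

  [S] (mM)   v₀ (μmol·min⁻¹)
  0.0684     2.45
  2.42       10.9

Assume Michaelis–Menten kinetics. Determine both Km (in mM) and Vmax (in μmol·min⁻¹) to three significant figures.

Km = 0.270 mM; Vmax = 12.1 μmol·min⁻¹

From v = Vmax[S]/(Km+[S]), each point gives Vmax = v(Km+[S])/[S].
Equating: 2.45(Km+0.0684)/0.0684 = 10.9(Km+2.42)/2.42.
35.82·Km + 2.45 = 4.504·Km + 10.9, so (35.82 − 4.504)·Km = 10.9 − 2.45.
Km = 8.450/31.31 = 0.270 mM; then Vmax = 2.45(0.270+0.0684)/0.0684 = 12.1 μmol·min⁻¹.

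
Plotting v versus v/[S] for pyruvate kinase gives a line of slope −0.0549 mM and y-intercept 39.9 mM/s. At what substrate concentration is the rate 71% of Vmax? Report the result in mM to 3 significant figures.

0.134 mM

The Eadie–Hofstee slope gives Km = 0.0549 mM (slope = −Km).
v/Vmax = [S]/(Km+[S]) = 0.71 ⇒ [S] = Km·0.71/(1−0.71) = 0.0549 × 2.448 = 0.134 mM.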